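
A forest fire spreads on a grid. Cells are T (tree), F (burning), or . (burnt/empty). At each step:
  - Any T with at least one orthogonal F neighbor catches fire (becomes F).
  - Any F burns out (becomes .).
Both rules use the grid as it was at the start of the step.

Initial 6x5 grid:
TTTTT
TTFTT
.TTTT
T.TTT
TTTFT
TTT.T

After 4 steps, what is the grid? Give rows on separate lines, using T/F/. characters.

Step 1: 7 trees catch fire, 2 burn out
  TTFTT
  TF.FT
  .TFTT
  T.TFT
  TTF.F
  TTT.T
Step 2: 11 trees catch fire, 7 burn out
  TF.FT
  F...F
  .F.FT
  T.F.F
  TF...
  TTF.F
Step 3: 5 trees catch fire, 11 burn out
  F...F
  .....
  ....F
  T....
  F....
  TF...
Step 4: 2 trees catch fire, 5 burn out
  .....
  .....
  .....
  F....
  .....
  F....

.....
.....
.....
F....
.....
F....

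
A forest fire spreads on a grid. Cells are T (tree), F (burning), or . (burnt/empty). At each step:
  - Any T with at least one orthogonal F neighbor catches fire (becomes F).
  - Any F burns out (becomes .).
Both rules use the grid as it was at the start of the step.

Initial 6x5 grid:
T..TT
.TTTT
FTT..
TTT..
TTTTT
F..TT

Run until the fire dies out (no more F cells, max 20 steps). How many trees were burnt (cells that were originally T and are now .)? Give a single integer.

Answer: 18

Derivation:
Step 1: +3 fires, +2 burnt (F count now 3)
Step 2: +4 fires, +3 burnt (F count now 4)
Step 3: +3 fires, +4 burnt (F count now 3)
Step 4: +2 fires, +3 burnt (F count now 2)
Step 5: +4 fires, +2 burnt (F count now 4)
Step 6: +2 fires, +4 burnt (F count now 2)
Step 7: +0 fires, +2 burnt (F count now 0)
Fire out after step 7
Initially T: 19, now '.': 29
Total burnt (originally-T cells now '.'): 18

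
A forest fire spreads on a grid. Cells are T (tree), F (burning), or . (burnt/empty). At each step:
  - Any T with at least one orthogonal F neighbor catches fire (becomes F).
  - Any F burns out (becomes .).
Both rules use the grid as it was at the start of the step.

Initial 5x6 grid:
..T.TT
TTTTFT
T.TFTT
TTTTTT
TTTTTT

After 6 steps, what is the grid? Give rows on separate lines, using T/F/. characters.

Step 1: 6 trees catch fire, 2 burn out
  ..T.FT
  TTTF.F
  T.F.FT
  TTTFTT
  TTTTTT
Step 2: 6 trees catch fire, 6 burn out
  ..T..F
  TTF...
  T....F
  TTF.FT
  TTTFTT
Step 3: 6 trees catch fire, 6 burn out
  ..F...
  TF....
  T.....
  TF...F
  TTF.FT
Step 4: 4 trees catch fire, 6 burn out
  ......
  F.....
  T.....
  F.....
  TF...F
Step 5: 2 trees catch fire, 4 burn out
  ......
  ......
  F.....
  ......
  F.....
Step 6: 0 trees catch fire, 2 burn out
  ......
  ......
  ......
  ......
  ......

......
......
......
......
......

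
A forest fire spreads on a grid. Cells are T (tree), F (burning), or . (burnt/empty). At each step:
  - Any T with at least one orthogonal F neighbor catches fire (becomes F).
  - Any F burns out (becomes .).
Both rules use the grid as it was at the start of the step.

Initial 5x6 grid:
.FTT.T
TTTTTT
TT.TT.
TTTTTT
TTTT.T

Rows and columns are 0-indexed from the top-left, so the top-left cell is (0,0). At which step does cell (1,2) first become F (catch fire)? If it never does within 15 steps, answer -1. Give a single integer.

Step 1: cell (1,2)='T' (+2 fires, +1 burnt)
Step 2: cell (1,2)='F' (+4 fires, +2 burnt)
  -> target ignites at step 2
Step 3: cell (1,2)='.' (+3 fires, +4 burnt)
Step 4: cell (1,2)='.' (+5 fires, +3 burnt)
Step 5: cell (1,2)='.' (+5 fires, +5 burnt)
Step 6: cell (1,2)='.' (+3 fires, +5 burnt)
Step 7: cell (1,2)='.' (+1 fires, +3 burnt)
Step 8: cell (1,2)='.' (+1 fires, +1 burnt)
Step 9: cell (1,2)='.' (+0 fires, +1 burnt)
  fire out at step 9

2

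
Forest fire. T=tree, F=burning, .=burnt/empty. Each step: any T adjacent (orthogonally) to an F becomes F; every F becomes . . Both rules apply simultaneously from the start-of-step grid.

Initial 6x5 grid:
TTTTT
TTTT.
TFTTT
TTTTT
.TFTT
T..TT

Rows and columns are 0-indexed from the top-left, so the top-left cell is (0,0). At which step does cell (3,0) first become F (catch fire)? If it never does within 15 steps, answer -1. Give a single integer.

Step 1: cell (3,0)='T' (+7 fires, +2 burnt)
Step 2: cell (3,0)='F' (+8 fires, +7 burnt)
  -> target ignites at step 2
Step 3: cell (3,0)='.' (+6 fires, +8 burnt)
Step 4: cell (3,0)='.' (+1 fires, +6 burnt)
Step 5: cell (3,0)='.' (+1 fires, +1 burnt)
Step 6: cell (3,0)='.' (+0 fires, +1 burnt)
  fire out at step 6

2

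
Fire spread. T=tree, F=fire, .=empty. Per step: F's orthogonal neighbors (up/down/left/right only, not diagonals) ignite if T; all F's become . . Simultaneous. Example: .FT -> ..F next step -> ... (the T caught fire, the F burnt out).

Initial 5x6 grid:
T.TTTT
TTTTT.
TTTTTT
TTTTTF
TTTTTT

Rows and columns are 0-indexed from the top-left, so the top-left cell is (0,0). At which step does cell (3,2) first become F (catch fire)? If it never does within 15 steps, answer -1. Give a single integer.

Step 1: cell (3,2)='T' (+3 fires, +1 burnt)
Step 2: cell (3,2)='T' (+3 fires, +3 burnt)
Step 3: cell (3,2)='F' (+4 fires, +3 burnt)
  -> target ignites at step 3
Step 4: cell (3,2)='.' (+5 fires, +4 burnt)
Step 5: cell (3,2)='.' (+6 fires, +5 burnt)
Step 6: cell (3,2)='.' (+4 fires, +6 burnt)
Step 7: cell (3,2)='.' (+1 fires, +4 burnt)
Step 8: cell (3,2)='.' (+1 fires, +1 burnt)
Step 9: cell (3,2)='.' (+0 fires, +1 burnt)
  fire out at step 9

3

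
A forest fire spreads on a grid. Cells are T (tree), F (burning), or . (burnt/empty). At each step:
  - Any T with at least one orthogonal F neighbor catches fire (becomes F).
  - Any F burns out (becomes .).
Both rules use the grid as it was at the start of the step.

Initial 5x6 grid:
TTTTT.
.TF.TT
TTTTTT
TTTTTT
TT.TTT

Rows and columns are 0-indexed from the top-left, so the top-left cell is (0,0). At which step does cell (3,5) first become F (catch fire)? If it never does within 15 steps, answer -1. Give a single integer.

Step 1: cell (3,5)='T' (+3 fires, +1 burnt)
Step 2: cell (3,5)='T' (+5 fires, +3 burnt)
Step 3: cell (3,5)='T' (+6 fires, +5 burnt)
Step 4: cell (3,5)='T' (+6 fires, +6 burnt)
Step 5: cell (3,5)='F' (+4 fires, +6 burnt)
  -> target ignites at step 5
Step 6: cell (3,5)='.' (+1 fires, +4 burnt)
Step 7: cell (3,5)='.' (+0 fires, +1 burnt)
  fire out at step 7

5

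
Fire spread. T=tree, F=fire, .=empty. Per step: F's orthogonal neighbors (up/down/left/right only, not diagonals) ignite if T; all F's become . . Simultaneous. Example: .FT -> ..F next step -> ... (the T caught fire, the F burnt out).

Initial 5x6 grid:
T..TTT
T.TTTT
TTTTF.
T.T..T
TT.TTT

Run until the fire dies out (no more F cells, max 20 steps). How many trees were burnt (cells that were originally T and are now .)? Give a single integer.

Answer: 17

Derivation:
Step 1: +2 fires, +1 burnt (F count now 2)
Step 2: +4 fires, +2 burnt (F count now 4)
Step 3: +5 fires, +4 burnt (F count now 5)
Step 4: +1 fires, +5 burnt (F count now 1)
Step 5: +2 fires, +1 burnt (F count now 2)
Step 6: +2 fires, +2 burnt (F count now 2)
Step 7: +1 fires, +2 burnt (F count now 1)
Step 8: +0 fires, +1 burnt (F count now 0)
Fire out after step 8
Initially T: 21, now '.': 26
Total burnt (originally-T cells now '.'): 17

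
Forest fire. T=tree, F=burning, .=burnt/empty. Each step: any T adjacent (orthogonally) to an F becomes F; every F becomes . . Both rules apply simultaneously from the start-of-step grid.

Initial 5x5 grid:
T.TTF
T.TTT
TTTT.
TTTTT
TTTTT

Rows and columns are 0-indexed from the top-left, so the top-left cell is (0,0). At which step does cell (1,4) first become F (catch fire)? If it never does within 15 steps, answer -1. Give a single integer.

Step 1: cell (1,4)='F' (+2 fires, +1 burnt)
  -> target ignites at step 1
Step 2: cell (1,4)='.' (+2 fires, +2 burnt)
Step 3: cell (1,4)='.' (+2 fires, +2 burnt)
Step 4: cell (1,4)='.' (+2 fires, +2 burnt)
Step 5: cell (1,4)='.' (+4 fires, +2 burnt)
Step 6: cell (1,4)='.' (+4 fires, +4 burnt)
Step 7: cell (1,4)='.' (+3 fires, +4 burnt)
Step 8: cell (1,4)='.' (+2 fires, +3 burnt)
Step 9: cell (1,4)='.' (+0 fires, +2 burnt)
  fire out at step 9

1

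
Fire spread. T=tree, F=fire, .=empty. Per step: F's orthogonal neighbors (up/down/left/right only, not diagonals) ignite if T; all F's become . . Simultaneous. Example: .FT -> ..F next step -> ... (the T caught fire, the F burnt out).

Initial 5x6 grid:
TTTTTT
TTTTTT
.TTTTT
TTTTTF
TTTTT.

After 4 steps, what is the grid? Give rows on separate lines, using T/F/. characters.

Step 1: 2 trees catch fire, 1 burn out
  TTTTTT
  TTTTTT
  .TTTTF
  TTTTF.
  TTTTT.
Step 2: 4 trees catch fire, 2 burn out
  TTTTTT
  TTTTTF
  .TTTF.
  TTTF..
  TTTTF.
Step 3: 5 trees catch fire, 4 burn out
  TTTTTF
  TTTTF.
  .TTF..
  TTF...
  TTTF..
Step 4: 5 trees catch fire, 5 burn out
  TTTTF.
  TTTF..
  .TF...
  TF....
  TTF...

TTTTF.
TTTF..
.TF...
TF....
TTF...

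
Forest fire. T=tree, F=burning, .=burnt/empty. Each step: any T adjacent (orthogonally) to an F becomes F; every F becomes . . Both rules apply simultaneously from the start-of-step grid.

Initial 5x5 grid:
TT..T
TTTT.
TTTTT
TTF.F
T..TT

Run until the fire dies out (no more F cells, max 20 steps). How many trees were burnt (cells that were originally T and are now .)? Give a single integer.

Step 1: +4 fires, +2 burnt (F count now 4)
Step 2: +5 fires, +4 burnt (F count now 5)
Step 3: +4 fires, +5 burnt (F count now 4)
Step 4: +2 fires, +4 burnt (F count now 2)
Step 5: +1 fires, +2 burnt (F count now 1)
Step 6: +0 fires, +1 burnt (F count now 0)
Fire out after step 6
Initially T: 17, now '.': 24
Total burnt (originally-T cells now '.'): 16

Answer: 16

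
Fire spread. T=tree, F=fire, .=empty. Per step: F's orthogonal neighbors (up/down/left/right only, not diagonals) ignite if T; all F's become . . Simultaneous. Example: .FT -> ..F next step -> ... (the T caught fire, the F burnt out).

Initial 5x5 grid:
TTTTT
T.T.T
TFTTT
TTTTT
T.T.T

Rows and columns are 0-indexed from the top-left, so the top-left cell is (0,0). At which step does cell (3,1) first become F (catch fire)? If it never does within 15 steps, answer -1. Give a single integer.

Step 1: cell (3,1)='F' (+3 fires, +1 burnt)
  -> target ignites at step 1
Step 2: cell (3,1)='.' (+5 fires, +3 burnt)
Step 3: cell (3,1)='.' (+6 fires, +5 burnt)
Step 4: cell (3,1)='.' (+4 fires, +6 burnt)
Step 5: cell (3,1)='.' (+2 fires, +4 burnt)
Step 6: cell (3,1)='.' (+0 fires, +2 burnt)
  fire out at step 6

1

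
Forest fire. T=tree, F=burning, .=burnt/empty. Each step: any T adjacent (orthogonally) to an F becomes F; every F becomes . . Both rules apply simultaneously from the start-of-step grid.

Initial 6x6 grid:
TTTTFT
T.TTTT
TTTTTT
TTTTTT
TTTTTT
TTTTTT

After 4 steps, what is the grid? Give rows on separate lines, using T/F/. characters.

Step 1: 3 trees catch fire, 1 burn out
  TTTF.F
  T.TTFT
  TTTTTT
  TTTTTT
  TTTTTT
  TTTTTT
Step 2: 4 trees catch fire, 3 burn out
  TTF...
  T.TF.F
  TTTTFT
  TTTTTT
  TTTTTT
  TTTTTT
Step 3: 5 trees catch fire, 4 burn out
  TF....
  T.F...
  TTTF.F
  TTTTFT
  TTTTTT
  TTTTTT
Step 4: 5 trees catch fire, 5 burn out
  F.....
  T.....
  TTF...
  TTTF.F
  TTTTFT
  TTTTTT

F.....
T.....
TTF...
TTTF.F
TTTTFT
TTTTTT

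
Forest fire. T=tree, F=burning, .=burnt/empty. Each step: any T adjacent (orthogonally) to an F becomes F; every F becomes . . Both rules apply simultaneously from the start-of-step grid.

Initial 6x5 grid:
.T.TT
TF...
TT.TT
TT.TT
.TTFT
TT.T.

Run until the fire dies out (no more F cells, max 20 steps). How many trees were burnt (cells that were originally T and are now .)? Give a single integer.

Answer: 16

Derivation:
Step 1: +7 fires, +2 burnt (F count now 7)
Step 2: +5 fires, +7 burnt (F count now 5)
Step 3: +3 fires, +5 burnt (F count now 3)
Step 4: +1 fires, +3 burnt (F count now 1)
Step 5: +0 fires, +1 burnt (F count now 0)
Fire out after step 5
Initially T: 18, now '.': 28
Total burnt (originally-T cells now '.'): 16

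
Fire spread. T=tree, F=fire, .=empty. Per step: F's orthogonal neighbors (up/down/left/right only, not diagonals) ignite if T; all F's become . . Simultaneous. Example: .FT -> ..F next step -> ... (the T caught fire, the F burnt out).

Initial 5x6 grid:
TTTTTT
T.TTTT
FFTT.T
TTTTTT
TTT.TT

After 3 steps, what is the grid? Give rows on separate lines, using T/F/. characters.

Step 1: 4 trees catch fire, 2 burn out
  TTTTTT
  F.TTTT
  ..FT.T
  FFTTTT
  TTT.TT
Step 2: 6 trees catch fire, 4 burn out
  FTTTTT
  ..FTTT
  ...F.T
  ..FTTT
  FFT.TT
Step 3: 5 trees catch fire, 6 burn out
  .FFTTT
  ...FTT
  .....T
  ...FTT
  ..F.TT

.FFTTT
...FTT
.....T
...FTT
..F.TT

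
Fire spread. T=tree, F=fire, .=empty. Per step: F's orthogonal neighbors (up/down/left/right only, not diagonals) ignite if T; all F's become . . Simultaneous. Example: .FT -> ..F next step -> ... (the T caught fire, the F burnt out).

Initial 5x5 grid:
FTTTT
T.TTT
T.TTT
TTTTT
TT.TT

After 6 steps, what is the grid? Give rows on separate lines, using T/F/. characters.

Step 1: 2 trees catch fire, 1 burn out
  .FTTT
  F.TTT
  T.TTT
  TTTTT
  TT.TT
Step 2: 2 trees catch fire, 2 burn out
  ..FTT
  ..TTT
  F.TTT
  TTTTT
  TT.TT
Step 3: 3 trees catch fire, 2 burn out
  ...FT
  ..FTT
  ..TTT
  FTTTT
  TT.TT
Step 4: 5 trees catch fire, 3 burn out
  ....F
  ...FT
  ..FTT
  .FTTT
  FT.TT
Step 5: 4 trees catch fire, 5 burn out
  .....
  ....F
  ...FT
  ..FTT
  .F.TT
Step 6: 2 trees catch fire, 4 burn out
  .....
  .....
  ....F
  ...FT
  ...TT

.....
.....
....F
...FT
...TT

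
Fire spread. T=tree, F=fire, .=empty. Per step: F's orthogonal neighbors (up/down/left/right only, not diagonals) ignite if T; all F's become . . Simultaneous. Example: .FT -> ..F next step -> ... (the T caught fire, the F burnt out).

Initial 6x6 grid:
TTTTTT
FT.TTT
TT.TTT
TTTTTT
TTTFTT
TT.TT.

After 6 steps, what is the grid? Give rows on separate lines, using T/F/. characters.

Step 1: 7 trees catch fire, 2 burn out
  FTTTTT
  .F.TTT
  FT.TTT
  TTTFTT
  TTF.FT
  TT.FT.
Step 2: 9 trees catch fire, 7 burn out
  .FTTTT
  ...TTT
  .F.FTT
  FTF.FT
  TF...F
  TT..F.
Step 3: 7 trees catch fire, 9 burn out
  ..FTTT
  ...FTT
  ....FT
  .F...F
  F.....
  TF....
Step 4: 4 trees catch fire, 7 burn out
  ...FTT
  ....FT
  .....F
  ......
  ......
  F.....
Step 5: 2 trees catch fire, 4 burn out
  ....FT
  .....F
  ......
  ......
  ......
  ......
Step 6: 1 trees catch fire, 2 burn out
  .....F
  ......
  ......
  ......
  ......
  ......

.....F
......
......
......
......
......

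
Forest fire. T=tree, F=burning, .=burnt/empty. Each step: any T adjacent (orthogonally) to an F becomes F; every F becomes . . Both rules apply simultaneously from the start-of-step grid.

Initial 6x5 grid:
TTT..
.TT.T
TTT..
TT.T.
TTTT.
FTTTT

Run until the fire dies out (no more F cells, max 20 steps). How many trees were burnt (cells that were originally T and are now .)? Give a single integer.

Answer: 19

Derivation:
Step 1: +2 fires, +1 burnt (F count now 2)
Step 2: +3 fires, +2 burnt (F count now 3)
Step 3: +4 fires, +3 burnt (F count now 4)
Step 4: +3 fires, +4 burnt (F count now 3)
Step 5: +3 fires, +3 burnt (F count now 3)
Step 6: +2 fires, +3 burnt (F count now 2)
Step 7: +2 fires, +2 burnt (F count now 2)
Step 8: +0 fires, +2 burnt (F count now 0)
Fire out after step 8
Initially T: 20, now '.': 29
Total burnt (originally-T cells now '.'): 19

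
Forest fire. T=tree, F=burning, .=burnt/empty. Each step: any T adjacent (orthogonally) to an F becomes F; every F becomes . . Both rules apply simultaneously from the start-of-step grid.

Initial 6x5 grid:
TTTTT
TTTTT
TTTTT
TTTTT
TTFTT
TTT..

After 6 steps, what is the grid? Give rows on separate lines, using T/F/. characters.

Step 1: 4 trees catch fire, 1 burn out
  TTTTT
  TTTTT
  TTTTT
  TTFTT
  TF.FT
  TTF..
Step 2: 6 trees catch fire, 4 burn out
  TTTTT
  TTTTT
  TTFTT
  TF.FT
  F...F
  TF...
Step 3: 6 trees catch fire, 6 burn out
  TTTTT
  TTFTT
  TF.FT
  F...F
  .....
  F....
Step 4: 5 trees catch fire, 6 burn out
  TTFTT
  TF.FT
  F...F
  .....
  .....
  .....
Step 5: 4 trees catch fire, 5 burn out
  TF.FT
  F...F
  .....
  .....
  .....
  .....
Step 6: 2 trees catch fire, 4 burn out
  F...F
  .....
  .....
  .....
  .....
  .....

F...F
.....
.....
.....
.....
.....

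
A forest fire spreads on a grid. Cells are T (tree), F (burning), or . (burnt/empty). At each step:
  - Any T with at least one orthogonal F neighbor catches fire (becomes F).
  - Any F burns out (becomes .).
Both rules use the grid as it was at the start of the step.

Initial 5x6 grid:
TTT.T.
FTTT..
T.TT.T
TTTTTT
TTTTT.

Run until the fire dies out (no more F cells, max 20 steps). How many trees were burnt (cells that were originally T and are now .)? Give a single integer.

Step 1: +3 fires, +1 burnt (F count now 3)
Step 2: +3 fires, +3 burnt (F count now 3)
Step 3: +5 fires, +3 burnt (F count now 5)
Step 4: +3 fires, +5 burnt (F count now 3)
Step 5: +2 fires, +3 burnt (F count now 2)
Step 6: +2 fires, +2 burnt (F count now 2)
Step 7: +2 fires, +2 burnt (F count now 2)
Step 8: +1 fires, +2 burnt (F count now 1)
Step 9: +0 fires, +1 burnt (F count now 0)
Fire out after step 9
Initially T: 22, now '.': 29
Total burnt (originally-T cells now '.'): 21

Answer: 21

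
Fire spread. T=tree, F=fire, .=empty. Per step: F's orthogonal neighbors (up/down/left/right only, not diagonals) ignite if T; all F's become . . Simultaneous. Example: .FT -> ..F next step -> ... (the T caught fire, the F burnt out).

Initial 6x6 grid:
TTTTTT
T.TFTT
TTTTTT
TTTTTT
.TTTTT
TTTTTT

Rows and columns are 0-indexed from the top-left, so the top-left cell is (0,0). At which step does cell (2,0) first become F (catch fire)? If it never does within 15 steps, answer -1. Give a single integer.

Step 1: cell (2,0)='T' (+4 fires, +1 burnt)
Step 2: cell (2,0)='T' (+6 fires, +4 burnt)
Step 3: cell (2,0)='T' (+7 fires, +6 burnt)
Step 4: cell (2,0)='F' (+7 fires, +7 burnt)
  -> target ignites at step 4
Step 5: cell (2,0)='.' (+6 fires, +7 burnt)
Step 6: cell (2,0)='.' (+2 fires, +6 burnt)
Step 7: cell (2,0)='.' (+1 fires, +2 burnt)
Step 8: cell (2,0)='.' (+0 fires, +1 burnt)
  fire out at step 8

4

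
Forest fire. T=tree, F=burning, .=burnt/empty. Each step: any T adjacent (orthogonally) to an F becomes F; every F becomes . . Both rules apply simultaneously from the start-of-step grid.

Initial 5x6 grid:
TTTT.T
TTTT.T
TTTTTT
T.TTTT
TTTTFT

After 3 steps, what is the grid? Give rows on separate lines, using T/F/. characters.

Step 1: 3 trees catch fire, 1 burn out
  TTTT.T
  TTTT.T
  TTTTTT
  T.TTFT
  TTTF.F
Step 2: 4 trees catch fire, 3 burn out
  TTTT.T
  TTTT.T
  TTTTFT
  T.TF.F
  TTF...
Step 3: 4 trees catch fire, 4 burn out
  TTTT.T
  TTTT.T
  TTTF.F
  T.F...
  TF....

TTTT.T
TTTT.T
TTTF.F
T.F...
TF....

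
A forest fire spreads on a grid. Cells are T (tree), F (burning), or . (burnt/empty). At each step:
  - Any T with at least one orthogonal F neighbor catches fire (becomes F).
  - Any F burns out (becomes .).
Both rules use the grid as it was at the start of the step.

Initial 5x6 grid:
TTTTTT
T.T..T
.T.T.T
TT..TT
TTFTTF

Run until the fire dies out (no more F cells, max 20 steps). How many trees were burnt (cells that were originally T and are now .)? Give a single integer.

Step 1: +4 fires, +2 burnt (F count now 4)
Step 2: +4 fires, +4 burnt (F count now 4)
Step 3: +3 fires, +4 burnt (F count now 3)
Step 4: +1 fires, +3 burnt (F count now 1)
Step 5: +1 fires, +1 burnt (F count now 1)
Step 6: +1 fires, +1 burnt (F count now 1)
Step 7: +1 fires, +1 burnt (F count now 1)
Step 8: +2 fires, +1 burnt (F count now 2)
Step 9: +1 fires, +2 burnt (F count now 1)
Step 10: +1 fires, +1 burnt (F count now 1)
Step 11: +0 fires, +1 burnt (F count now 0)
Fire out after step 11
Initially T: 20, now '.': 29
Total burnt (originally-T cells now '.'): 19

Answer: 19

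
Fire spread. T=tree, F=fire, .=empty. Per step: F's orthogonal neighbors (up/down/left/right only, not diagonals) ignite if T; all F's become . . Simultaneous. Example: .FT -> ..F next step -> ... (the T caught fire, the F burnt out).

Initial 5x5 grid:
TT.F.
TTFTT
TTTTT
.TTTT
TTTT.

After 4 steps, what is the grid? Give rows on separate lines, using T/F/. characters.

Step 1: 3 trees catch fire, 2 burn out
  TT...
  TF.FT
  TTFTT
  .TTTT
  TTTT.
Step 2: 6 trees catch fire, 3 burn out
  TF...
  F...F
  TF.FT
  .TFTT
  TTTT.
Step 3: 6 trees catch fire, 6 burn out
  F....
  .....
  F...F
  .F.FT
  TTFT.
Step 4: 3 trees catch fire, 6 burn out
  .....
  .....
  .....
  ....F
  TF.F.

.....
.....
.....
....F
TF.F.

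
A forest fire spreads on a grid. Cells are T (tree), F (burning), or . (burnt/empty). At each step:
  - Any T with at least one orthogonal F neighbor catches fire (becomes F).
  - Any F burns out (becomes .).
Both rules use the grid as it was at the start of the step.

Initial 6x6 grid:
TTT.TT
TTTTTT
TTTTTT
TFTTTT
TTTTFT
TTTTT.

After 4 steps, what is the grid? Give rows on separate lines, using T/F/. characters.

Step 1: 8 trees catch fire, 2 burn out
  TTT.TT
  TTTTTT
  TFTTTT
  F.FTFT
  TFTF.F
  TTTTF.
Step 2: 10 trees catch fire, 8 burn out
  TTT.TT
  TFTTTT
  F.FTFT
  ...F.F
  F.F...
  TFTF..
Step 3: 8 trees catch fire, 10 burn out
  TFT.TT
  F.FTFT
  ...F.F
  ......
  ......
  F.F...
Step 4: 5 trees catch fire, 8 burn out
  F.F.FT
  ...F.F
  ......
  ......
  ......
  ......

F.F.FT
...F.F
......
......
......
......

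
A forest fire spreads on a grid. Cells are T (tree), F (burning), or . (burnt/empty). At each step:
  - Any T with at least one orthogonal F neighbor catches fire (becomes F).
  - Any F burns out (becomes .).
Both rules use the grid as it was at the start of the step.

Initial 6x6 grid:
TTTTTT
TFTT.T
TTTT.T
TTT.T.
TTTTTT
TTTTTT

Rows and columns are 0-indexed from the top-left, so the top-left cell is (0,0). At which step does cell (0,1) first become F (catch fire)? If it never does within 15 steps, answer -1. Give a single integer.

Step 1: cell (0,1)='F' (+4 fires, +1 burnt)
  -> target ignites at step 1
Step 2: cell (0,1)='.' (+6 fires, +4 burnt)
Step 3: cell (0,1)='.' (+5 fires, +6 burnt)
Step 4: cell (0,1)='.' (+4 fires, +5 burnt)
Step 5: cell (0,1)='.' (+4 fires, +4 burnt)
Step 6: cell (0,1)='.' (+3 fires, +4 burnt)
Step 7: cell (0,1)='.' (+4 fires, +3 burnt)
Step 8: cell (0,1)='.' (+1 fires, +4 burnt)
Step 9: cell (0,1)='.' (+0 fires, +1 burnt)
  fire out at step 9

1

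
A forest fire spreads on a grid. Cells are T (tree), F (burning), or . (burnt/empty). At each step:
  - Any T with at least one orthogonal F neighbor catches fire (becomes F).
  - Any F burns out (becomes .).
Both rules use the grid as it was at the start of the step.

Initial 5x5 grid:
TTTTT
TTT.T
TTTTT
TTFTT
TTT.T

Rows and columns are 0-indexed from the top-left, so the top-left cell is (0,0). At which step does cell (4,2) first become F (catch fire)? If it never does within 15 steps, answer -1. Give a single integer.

Step 1: cell (4,2)='F' (+4 fires, +1 burnt)
  -> target ignites at step 1
Step 2: cell (4,2)='.' (+6 fires, +4 burnt)
Step 3: cell (4,2)='.' (+6 fires, +6 burnt)
Step 4: cell (4,2)='.' (+4 fires, +6 burnt)
Step 5: cell (4,2)='.' (+2 fires, +4 burnt)
Step 6: cell (4,2)='.' (+0 fires, +2 burnt)
  fire out at step 6

1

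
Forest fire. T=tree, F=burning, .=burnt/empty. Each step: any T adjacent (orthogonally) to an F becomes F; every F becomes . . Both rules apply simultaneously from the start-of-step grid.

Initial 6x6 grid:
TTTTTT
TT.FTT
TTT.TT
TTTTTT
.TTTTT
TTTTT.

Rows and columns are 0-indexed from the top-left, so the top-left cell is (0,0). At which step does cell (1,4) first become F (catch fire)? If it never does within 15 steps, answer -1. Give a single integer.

Step 1: cell (1,4)='F' (+2 fires, +1 burnt)
  -> target ignites at step 1
Step 2: cell (1,4)='.' (+4 fires, +2 burnt)
Step 3: cell (1,4)='.' (+4 fires, +4 burnt)
Step 4: cell (1,4)='.' (+5 fires, +4 burnt)
Step 5: cell (1,4)='.' (+6 fires, +5 burnt)
Step 6: cell (1,4)='.' (+5 fires, +6 burnt)
Step 7: cell (1,4)='.' (+3 fires, +5 burnt)
Step 8: cell (1,4)='.' (+1 fires, +3 burnt)
Step 9: cell (1,4)='.' (+1 fires, +1 burnt)
Step 10: cell (1,4)='.' (+0 fires, +1 burnt)
  fire out at step 10

1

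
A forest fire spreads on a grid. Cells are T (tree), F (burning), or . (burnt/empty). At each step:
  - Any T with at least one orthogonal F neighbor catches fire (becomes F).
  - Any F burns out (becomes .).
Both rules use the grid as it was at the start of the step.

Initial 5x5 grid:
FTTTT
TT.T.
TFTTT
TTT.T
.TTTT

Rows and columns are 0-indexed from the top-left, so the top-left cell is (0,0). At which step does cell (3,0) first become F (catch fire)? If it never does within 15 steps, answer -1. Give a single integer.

Step 1: cell (3,0)='T' (+6 fires, +2 burnt)
Step 2: cell (3,0)='F' (+5 fires, +6 burnt)
  -> target ignites at step 2
Step 3: cell (3,0)='.' (+4 fires, +5 burnt)
Step 4: cell (3,0)='.' (+3 fires, +4 burnt)
Step 5: cell (3,0)='.' (+1 fires, +3 burnt)
Step 6: cell (3,0)='.' (+0 fires, +1 burnt)
  fire out at step 6

2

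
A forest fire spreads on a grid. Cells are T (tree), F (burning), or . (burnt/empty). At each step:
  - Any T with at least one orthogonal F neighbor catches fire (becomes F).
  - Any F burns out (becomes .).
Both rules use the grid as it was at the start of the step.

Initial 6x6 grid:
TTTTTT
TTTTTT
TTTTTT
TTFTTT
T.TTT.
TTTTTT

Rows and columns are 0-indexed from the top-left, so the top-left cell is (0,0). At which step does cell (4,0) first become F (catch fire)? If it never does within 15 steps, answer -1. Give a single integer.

Step 1: cell (4,0)='T' (+4 fires, +1 burnt)
Step 2: cell (4,0)='T' (+7 fires, +4 burnt)
Step 3: cell (4,0)='F' (+10 fires, +7 burnt)
  -> target ignites at step 3
Step 4: cell (4,0)='.' (+7 fires, +10 burnt)
Step 5: cell (4,0)='.' (+4 fires, +7 burnt)
Step 6: cell (4,0)='.' (+1 fires, +4 burnt)
Step 7: cell (4,0)='.' (+0 fires, +1 burnt)
  fire out at step 7

3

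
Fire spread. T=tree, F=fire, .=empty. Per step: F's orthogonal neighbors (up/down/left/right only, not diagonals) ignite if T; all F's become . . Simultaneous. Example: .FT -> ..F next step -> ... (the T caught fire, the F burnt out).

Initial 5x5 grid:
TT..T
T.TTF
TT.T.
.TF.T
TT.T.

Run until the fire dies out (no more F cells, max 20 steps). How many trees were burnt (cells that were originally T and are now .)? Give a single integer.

Step 1: +3 fires, +2 burnt (F count now 3)
Step 2: +4 fires, +3 burnt (F count now 4)
Step 3: +2 fires, +4 burnt (F count now 2)
Step 4: +1 fires, +2 burnt (F count now 1)
Step 5: +1 fires, +1 burnt (F count now 1)
Step 6: +1 fires, +1 burnt (F count now 1)
Step 7: +0 fires, +1 burnt (F count now 0)
Fire out after step 7
Initially T: 14, now '.': 23
Total burnt (originally-T cells now '.'): 12

Answer: 12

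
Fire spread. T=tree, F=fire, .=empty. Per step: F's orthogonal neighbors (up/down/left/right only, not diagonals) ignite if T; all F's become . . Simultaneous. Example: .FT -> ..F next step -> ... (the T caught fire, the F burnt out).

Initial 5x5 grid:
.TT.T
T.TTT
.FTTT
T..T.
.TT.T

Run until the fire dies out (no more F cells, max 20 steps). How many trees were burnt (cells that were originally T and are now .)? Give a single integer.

Step 1: +1 fires, +1 burnt (F count now 1)
Step 2: +2 fires, +1 burnt (F count now 2)
Step 3: +4 fires, +2 burnt (F count now 4)
Step 4: +2 fires, +4 burnt (F count now 2)
Step 5: +1 fires, +2 burnt (F count now 1)
Step 6: +0 fires, +1 burnt (F count now 0)
Fire out after step 6
Initially T: 15, now '.': 20
Total burnt (originally-T cells now '.'): 10

Answer: 10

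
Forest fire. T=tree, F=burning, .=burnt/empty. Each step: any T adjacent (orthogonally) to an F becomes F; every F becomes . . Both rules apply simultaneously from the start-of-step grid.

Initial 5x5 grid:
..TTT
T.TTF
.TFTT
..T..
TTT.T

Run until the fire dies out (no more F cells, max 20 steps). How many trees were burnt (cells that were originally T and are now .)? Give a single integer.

Answer: 12

Derivation:
Step 1: +7 fires, +2 burnt (F count now 7)
Step 2: +3 fires, +7 burnt (F count now 3)
Step 3: +1 fires, +3 burnt (F count now 1)
Step 4: +1 fires, +1 burnt (F count now 1)
Step 5: +0 fires, +1 burnt (F count now 0)
Fire out after step 5
Initially T: 14, now '.': 23
Total burnt (originally-T cells now '.'): 12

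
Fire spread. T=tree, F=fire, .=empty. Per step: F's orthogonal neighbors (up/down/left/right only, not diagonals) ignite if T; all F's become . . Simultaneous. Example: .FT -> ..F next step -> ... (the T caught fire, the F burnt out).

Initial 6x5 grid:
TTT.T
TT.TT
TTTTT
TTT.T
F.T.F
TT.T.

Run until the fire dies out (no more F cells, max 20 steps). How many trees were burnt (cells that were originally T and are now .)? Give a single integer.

Answer: 20

Derivation:
Step 1: +3 fires, +2 burnt (F count now 3)
Step 2: +4 fires, +3 burnt (F count now 4)
Step 3: +5 fires, +4 burnt (F count now 5)
Step 4: +6 fires, +5 burnt (F count now 6)
Step 5: +1 fires, +6 burnt (F count now 1)
Step 6: +1 fires, +1 burnt (F count now 1)
Step 7: +0 fires, +1 burnt (F count now 0)
Fire out after step 7
Initially T: 21, now '.': 29
Total burnt (originally-T cells now '.'): 20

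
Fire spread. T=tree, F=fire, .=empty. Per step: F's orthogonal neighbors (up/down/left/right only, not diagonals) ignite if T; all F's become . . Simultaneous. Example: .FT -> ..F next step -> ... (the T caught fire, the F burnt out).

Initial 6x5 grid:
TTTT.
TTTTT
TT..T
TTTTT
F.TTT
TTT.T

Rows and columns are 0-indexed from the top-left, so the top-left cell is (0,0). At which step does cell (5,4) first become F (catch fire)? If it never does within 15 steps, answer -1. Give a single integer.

Step 1: cell (5,4)='T' (+2 fires, +1 burnt)
Step 2: cell (5,4)='T' (+3 fires, +2 burnt)
Step 3: cell (5,4)='T' (+4 fires, +3 burnt)
Step 4: cell (5,4)='T' (+4 fires, +4 burnt)
Step 5: cell (5,4)='T' (+4 fires, +4 burnt)
Step 6: cell (5,4)='T' (+4 fires, +4 burnt)
Step 7: cell (5,4)='F' (+3 fires, +4 burnt)
  -> target ignites at step 7
Step 8: cell (5,4)='.' (+0 fires, +3 burnt)
  fire out at step 8

7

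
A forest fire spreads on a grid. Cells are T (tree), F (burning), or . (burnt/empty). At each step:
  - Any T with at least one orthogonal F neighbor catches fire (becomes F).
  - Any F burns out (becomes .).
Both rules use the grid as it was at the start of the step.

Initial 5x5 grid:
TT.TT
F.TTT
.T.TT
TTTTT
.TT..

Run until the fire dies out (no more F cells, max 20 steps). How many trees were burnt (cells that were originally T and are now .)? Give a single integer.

Answer: 2

Derivation:
Step 1: +1 fires, +1 burnt (F count now 1)
Step 2: +1 fires, +1 burnt (F count now 1)
Step 3: +0 fires, +1 burnt (F count now 0)
Fire out after step 3
Initially T: 17, now '.': 10
Total burnt (originally-T cells now '.'): 2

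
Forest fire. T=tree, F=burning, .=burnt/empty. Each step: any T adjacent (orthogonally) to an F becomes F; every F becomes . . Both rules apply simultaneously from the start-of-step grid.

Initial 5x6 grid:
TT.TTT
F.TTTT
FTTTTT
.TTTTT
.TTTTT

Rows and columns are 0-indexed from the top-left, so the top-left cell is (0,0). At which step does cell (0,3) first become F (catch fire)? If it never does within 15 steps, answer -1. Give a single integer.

Step 1: cell (0,3)='T' (+2 fires, +2 burnt)
Step 2: cell (0,3)='T' (+3 fires, +2 burnt)
Step 3: cell (0,3)='T' (+4 fires, +3 burnt)
Step 4: cell (0,3)='T' (+4 fires, +4 burnt)
Step 5: cell (0,3)='F' (+5 fires, +4 burnt)
  -> target ignites at step 5
Step 6: cell (0,3)='.' (+4 fires, +5 burnt)
Step 7: cell (0,3)='.' (+2 fires, +4 burnt)
Step 8: cell (0,3)='.' (+0 fires, +2 burnt)
  fire out at step 8

5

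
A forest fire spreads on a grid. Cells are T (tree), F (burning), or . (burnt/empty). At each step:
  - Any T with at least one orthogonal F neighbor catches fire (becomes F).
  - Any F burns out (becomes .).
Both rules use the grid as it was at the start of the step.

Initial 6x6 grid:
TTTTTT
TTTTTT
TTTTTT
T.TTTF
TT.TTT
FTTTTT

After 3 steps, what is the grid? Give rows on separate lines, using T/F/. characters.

Step 1: 5 trees catch fire, 2 burn out
  TTTTTT
  TTTTTT
  TTTTTF
  T.TTF.
  FT.TTF
  .FTTTT
Step 2: 8 trees catch fire, 5 burn out
  TTTTTT
  TTTTTF
  TTTTF.
  F.TF..
  .F.TF.
  ..FTTF
Step 3: 8 trees catch fire, 8 burn out
  TTTTTF
  TTTTF.
  FTTF..
  ..F...
  ...F..
  ...FF.

TTTTTF
TTTTF.
FTTF..
..F...
...F..
...FF.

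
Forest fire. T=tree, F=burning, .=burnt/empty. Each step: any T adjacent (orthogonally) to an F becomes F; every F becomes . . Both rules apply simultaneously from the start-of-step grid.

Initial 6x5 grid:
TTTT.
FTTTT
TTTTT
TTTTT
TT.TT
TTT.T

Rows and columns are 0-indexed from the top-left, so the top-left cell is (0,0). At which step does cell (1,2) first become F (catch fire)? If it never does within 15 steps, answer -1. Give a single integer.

Step 1: cell (1,2)='T' (+3 fires, +1 burnt)
Step 2: cell (1,2)='F' (+4 fires, +3 burnt)
  -> target ignites at step 2
Step 3: cell (1,2)='.' (+5 fires, +4 burnt)
Step 4: cell (1,2)='.' (+6 fires, +5 burnt)
Step 5: cell (1,2)='.' (+3 fires, +6 burnt)
Step 6: cell (1,2)='.' (+3 fires, +3 burnt)
Step 7: cell (1,2)='.' (+1 fires, +3 burnt)
Step 8: cell (1,2)='.' (+1 fires, +1 burnt)
Step 9: cell (1,2)='.' (+0 fires, +1 burnt)
  fire out at step 9

2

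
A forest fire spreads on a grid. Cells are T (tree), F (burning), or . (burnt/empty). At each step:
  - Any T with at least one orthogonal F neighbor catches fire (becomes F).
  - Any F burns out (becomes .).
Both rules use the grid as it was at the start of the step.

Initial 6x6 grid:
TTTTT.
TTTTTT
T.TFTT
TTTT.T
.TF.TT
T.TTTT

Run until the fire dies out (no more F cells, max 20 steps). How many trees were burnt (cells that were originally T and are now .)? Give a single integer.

Answer: 27

Derivation:
Step 1: +7 fires, +2 burnt (F count now 7)
Step 2: +6 fires, +7 burnt (F count now 6)
Step 3: +7 fires, +6 burnt (F count now 7)
Step 4: +6 fires, +7 burnt (F count now 6)
Step 5: +1 fires, +6 burnt (F count now 1)
Step 6: +0 fires, +1 burnt (F count now 0)
Fire out after step 6
Initially T: 28, now '.': 35
Total burnt (originally-T cells now '.'): 27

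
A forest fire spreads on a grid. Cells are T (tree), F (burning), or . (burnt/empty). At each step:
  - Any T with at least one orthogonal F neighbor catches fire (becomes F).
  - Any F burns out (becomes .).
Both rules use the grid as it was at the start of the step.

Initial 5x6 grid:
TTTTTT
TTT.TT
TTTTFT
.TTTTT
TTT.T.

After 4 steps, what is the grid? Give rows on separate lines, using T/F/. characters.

Step 1: 4 trees catch fire, 1 burn out
  TTTTTT
  TTT.FT
  TTTF.F
  .TTTFT
  TTT.T.
Step 2: 6 trees catch fire, 4 burn out
  TTTTFT
  TTT..F
  TTF...
  .TTF.F
  TTT.F.
Step 3: 5 trees catch fire, 6 burn out
  TTTF.F
  TTF...
  TF....
  .TF...
  TTT...
Step 4: 5 trees catch fire, 5 burn out
  TTF...
  TF....
  F.....
  .F....
  TTF...

TTF...
TF....
F.....
.F....
TTF...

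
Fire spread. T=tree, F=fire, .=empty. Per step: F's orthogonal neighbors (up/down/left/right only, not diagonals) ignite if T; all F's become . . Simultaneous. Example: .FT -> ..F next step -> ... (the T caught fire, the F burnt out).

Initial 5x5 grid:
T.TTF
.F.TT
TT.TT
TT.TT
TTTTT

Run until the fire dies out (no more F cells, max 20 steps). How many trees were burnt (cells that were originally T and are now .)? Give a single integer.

Answer: 17

Derivation:
Step 1: +3 fires, +2 burnt (F count now 3)
Step 2: +5 fires, +3 burnt (F count now 5)
Step 3: +4 fires, +5 burnt (F count now 4)
Step 4: +4 fires, +4 burnt (F count now 4)
Step 5: +1 fires, +4 burnt (F count now 1)
Step 6: +0 fires, +1 burnt (F count now 0)
Fire out after step 6
Initially T: 18, now '.': 24
Total burnt (originally-T cells now '.'): 17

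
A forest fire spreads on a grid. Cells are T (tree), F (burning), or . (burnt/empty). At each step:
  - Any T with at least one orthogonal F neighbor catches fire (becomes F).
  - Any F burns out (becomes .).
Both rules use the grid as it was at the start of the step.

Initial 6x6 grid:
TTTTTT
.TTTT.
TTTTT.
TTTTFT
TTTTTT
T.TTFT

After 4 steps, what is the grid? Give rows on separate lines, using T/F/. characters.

Step 1: 6 trees catch fire, 2 burn out
  TTTTTT
  .TTTT.
  TTTTF.
  TTTF.F
  TTTTFT
  T.TF.F
Step 2: 6 trees catch fire, 6 burn out
  TTTTTT
  .TTTF.
  TTTF..
  TTF...
  TTTF.F
  T.F...
Step 3: 5 trees catch fire, 6 burn out
  TTTTFT
  .TTF..
  TTF...
  TF....
  TTF...
  T.....
Step 4: 6 trees catch fire, 5 burn out
  TTTF.F
  .TF...
  TF....
  F.....
  TF....
  T.....

TTTF.F
.TF...
TF....
F.....
TF....
T.....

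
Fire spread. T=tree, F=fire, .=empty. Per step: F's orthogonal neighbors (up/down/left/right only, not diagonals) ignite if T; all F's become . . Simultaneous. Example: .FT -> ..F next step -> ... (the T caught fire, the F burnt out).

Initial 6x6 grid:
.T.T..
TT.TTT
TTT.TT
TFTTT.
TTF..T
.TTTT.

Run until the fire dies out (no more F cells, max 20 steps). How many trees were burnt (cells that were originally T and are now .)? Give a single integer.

Answer: 22

Derivation:
Step 1: +5 fires, +2 burnt (F count now 5)
Step 2: +7 fires, +5 burnt (F count now 7)
Step 3: +4 fires, +7 burnt (F count now 4)
Step 4: +1 fires, +4 burnt (F count now 1)
Step 5: +2 fires, +1 burnt (F count now 2)
Step 6: +2 fires, +2 burnt (F count now 2)
Step 7: +1 fires, +2 burnt (F count now 1)
Step 8: +0 fires, +1 burnt (F count now 0)
Fire out after step 8
Initially T: 23, now '.': 35
Total burnt (originally-T cells now '.'): 22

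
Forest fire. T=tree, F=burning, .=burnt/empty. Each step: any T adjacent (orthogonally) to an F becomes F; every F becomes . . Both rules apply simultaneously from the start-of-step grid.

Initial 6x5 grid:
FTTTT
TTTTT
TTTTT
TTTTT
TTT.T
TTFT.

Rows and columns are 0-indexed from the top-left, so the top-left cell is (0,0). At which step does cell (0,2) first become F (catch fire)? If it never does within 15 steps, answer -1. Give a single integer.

Step 1: cell (0,2)='T' (+5 fires, +2 burnt)
Step 2: cell (0,2)='F' (+6 fires, +5 burnt)
  -> target ignites at step 2
Step 3: cell (0,2)='.' (+8 fires, +6 burnt)
Step 4: cell (0,2)='.' (+4 fires, +8 burnt)
Step 5: cell (0,2)='.' (+3 fires, +4 burnt)
Step 6: cell (0,2)='.' (+0 fires, +3 burnt)
  fire out at step 6

2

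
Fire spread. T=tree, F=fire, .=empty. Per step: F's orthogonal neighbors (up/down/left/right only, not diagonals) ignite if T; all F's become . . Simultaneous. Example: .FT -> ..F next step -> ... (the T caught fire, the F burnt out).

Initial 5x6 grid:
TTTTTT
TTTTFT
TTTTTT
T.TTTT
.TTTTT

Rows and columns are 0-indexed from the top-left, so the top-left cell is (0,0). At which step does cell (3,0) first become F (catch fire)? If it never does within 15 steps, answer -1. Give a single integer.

Step 1: cell (3,0)='T' (+4 fires, +1 burnt)
Step 2: cell (3,0)='T' (+6 fires, +4 burnt)
Step 3: cell (3,0)='T' (+6 fires, +6 burnt)
Step 4: cell (3,0)='T' (+6 fires, +6 burnt)
Step 5: cell (3,0)='T' (+3 fires, +6 burnt)
Step 6: cell (3,0)='F' (+2 fires, +3 burnt)
  -> target ignites at step 6
Step 7: cell (3,0)='.' (+0 fires, +2 burnt)
  fire out at step 7

6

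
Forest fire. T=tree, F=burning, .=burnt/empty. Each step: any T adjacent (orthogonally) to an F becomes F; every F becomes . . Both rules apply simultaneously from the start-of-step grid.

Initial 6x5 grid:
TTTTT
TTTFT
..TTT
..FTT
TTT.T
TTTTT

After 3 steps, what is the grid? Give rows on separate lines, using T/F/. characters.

Step 1: 7 trees catch fire, 2 burn out
  TTTFT
  TTF.F
  ..FFT
  ...FT
  TTF.T
  TTTTT
Step 2: 7 trees catch fire, 7 burn out
  TTF.F
  TF...
  ....F
  ....F
  TF..T
  TTFTT
Step 3: 6 trees catch fire, 7 burn out
  TF...
  F....
  .....
  .....
  F...F
  TF.FT

TF...
F....
.....
.....
F...F
TF.FT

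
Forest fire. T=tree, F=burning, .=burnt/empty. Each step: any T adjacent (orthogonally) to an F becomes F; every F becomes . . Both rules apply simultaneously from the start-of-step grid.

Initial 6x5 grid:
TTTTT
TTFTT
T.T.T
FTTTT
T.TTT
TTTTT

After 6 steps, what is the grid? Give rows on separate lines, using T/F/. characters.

Step 1: 7 trees catch fire, 2 burn out
  TTFTT
  TF.FT
  F.F.T
  .FTTT
  F.TTT
  TTTTT
Step 2: 6 trees catch fire, 7 burn out
  TF.FT
  F...F
  ....T
  ..FTT
  ..TTT
  FTTTT
Step 3: 6 trees catch fire, 6 burn out
  F...F
  .....
  ....F
  ...FT
  ..FTT
  .FTTT
Step 4: 3 trees catch fire, 6 burn out
  .....
  .....
  .....
  ....F
  ...FT
  ..FTT
Step 5: 2 trees catch fire, 3 burn out
  .....
  .....
  .....
  .....
  ....F
  ...FT
Step 6: 1 trees catch fire, 2 burn out
  .....
  .....
  .....
  .....
  .....
  ....F

.....
.....
.....
.....
.....
....F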